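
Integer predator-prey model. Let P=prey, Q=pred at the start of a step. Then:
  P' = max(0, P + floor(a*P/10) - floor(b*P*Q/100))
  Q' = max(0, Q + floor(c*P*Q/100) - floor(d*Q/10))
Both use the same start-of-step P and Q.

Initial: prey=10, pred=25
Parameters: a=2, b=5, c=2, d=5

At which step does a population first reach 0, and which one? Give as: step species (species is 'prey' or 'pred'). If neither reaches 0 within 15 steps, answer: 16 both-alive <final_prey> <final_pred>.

Answer: 1 prey

Derivation:
Step 1: prey: 10+2-12=0; pred: 25+5-12=18
First extinction: prey at step 1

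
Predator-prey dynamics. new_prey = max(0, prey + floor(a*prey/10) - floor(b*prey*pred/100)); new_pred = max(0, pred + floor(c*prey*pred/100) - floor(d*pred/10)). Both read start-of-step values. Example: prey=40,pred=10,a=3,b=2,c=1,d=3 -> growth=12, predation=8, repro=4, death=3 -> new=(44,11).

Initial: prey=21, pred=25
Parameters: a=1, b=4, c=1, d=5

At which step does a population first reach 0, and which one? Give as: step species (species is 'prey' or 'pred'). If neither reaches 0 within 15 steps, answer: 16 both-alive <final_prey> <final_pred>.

Step 1: prey: 21+2-21=2; pred: 25+5-12=18
Step 2: prey: 2+0-1=1; pred: 18+0-9=9
Step 3: prey: 1+0-0=1; pred: 9+0-4=5
Step 4: prey: 1+0-0=1; pred: 5+0-2=3
Step 5: prey: 1+0-0=1; pred: 3+0-1=2
Step 6: prey: 1+0-0=1; pred: 2+0-1=1
Step 7: prey: 1+0-0=1; pred: 1+0-0=1
Steps 8-15: state stable at prey=1, pred=1 (no change)
No extinction within 15 steps

Answer: 16 both-alive 1 1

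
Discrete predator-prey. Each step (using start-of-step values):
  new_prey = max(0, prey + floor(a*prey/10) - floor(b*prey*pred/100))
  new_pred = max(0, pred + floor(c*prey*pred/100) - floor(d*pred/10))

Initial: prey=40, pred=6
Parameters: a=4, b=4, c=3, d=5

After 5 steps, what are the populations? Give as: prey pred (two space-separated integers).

Answer: 0 25

Derivation:
Step 1: prey: 40+16-9=47; pred: 6+7-3=10
Step 2: prey: 47+18-18=47; pred: 10+14-5=19
Step 3: prey: 47+18-35=30; pred: 19+26-9=36
Step 4: prey: 30+12-43=0; pred: 36+32-18=50
Step 5: prey: 0+0-0=0; pred: 50+0-25=25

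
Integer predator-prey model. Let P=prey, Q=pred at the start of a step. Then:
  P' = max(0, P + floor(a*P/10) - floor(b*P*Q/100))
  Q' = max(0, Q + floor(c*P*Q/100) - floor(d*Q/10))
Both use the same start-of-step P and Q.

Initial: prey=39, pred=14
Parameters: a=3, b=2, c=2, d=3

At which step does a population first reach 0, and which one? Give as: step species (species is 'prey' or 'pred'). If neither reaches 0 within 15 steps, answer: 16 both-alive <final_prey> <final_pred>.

Answer: 16 both-alive 1 3

Derivation:
Step 1: prey: 39+11-10=40; pred: 14+10-4=20
Step 2: prey: 40+12-16=36; pred: 20+16-6=30
Step 3: prey: 36+10-21=25; pred: 30+21-9=42
Step 4: prey: 25+7-21=11; pred: 42+21-12=51
Step 5: prey: 11+3-11=3; pred: 51+11-15=47
Step 6: prey: 3+0-2=1; pred: 47+2-14=35
Step 7: prey: 1+0-0=1; pred: 35+0-10=25
Step 8: prey: 1+0-0=1; pred: 25+0-7=18
Step 9: prey: 1+0-0=1; pred: 18+0-5=13
Step 10: prey: 1+0-0=1; pred: 13+0-3=10
Step 11: prey: 1+0-0=1; pred: 10+0-3=7
Step 12: prey: 1+0-0=1; pred: 7+0-2=5
Step 13: prey: 1+0-0=1; pred: 5+0-1=4
Step 14: prey: 1+0-0=1; pred: 4+0-1=3
Step 15: prey: 1+0-0=1; pred: 3+0-0=3
No extinction within 15 steps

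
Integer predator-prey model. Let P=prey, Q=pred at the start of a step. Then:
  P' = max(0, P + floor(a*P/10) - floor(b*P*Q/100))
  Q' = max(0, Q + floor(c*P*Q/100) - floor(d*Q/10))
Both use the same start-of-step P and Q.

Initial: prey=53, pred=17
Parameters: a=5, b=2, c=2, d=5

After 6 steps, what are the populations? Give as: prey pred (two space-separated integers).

Answer: 0 23

Derivation:
Step 1: prey: 53+26-18=61; pred: 17+18-8=27
Step 2: prey: 61+30-32=59; pred: 27+32-13=46
Step 3: prey: 59+29-54=34; pred: 46+54-23=77
Step 4: prey: 34+17-52=0; pred: 77+52-38=91
Step 5: prey: 0+0-0=0; pred: 91+0-45=46
Step 6: prey: 0+0-0=0; pred: 46+0-23=23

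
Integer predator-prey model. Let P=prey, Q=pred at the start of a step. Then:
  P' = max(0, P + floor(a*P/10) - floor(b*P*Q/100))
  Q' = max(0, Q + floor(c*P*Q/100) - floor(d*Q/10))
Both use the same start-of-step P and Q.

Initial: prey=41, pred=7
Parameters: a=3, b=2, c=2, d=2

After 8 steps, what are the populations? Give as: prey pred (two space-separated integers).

Step 1: prey: 41+12-5=48; pred: 7+5-1=11
Step 2: prey: 48+14-10=52; pred: 11+10-2=19
Step 3: prey: 52+15-19=48; pred: 19+19-3=35
Step 4: prey: 48+14-33=29; pred: 35+33-7=61
Step 5: prey: 29+8-35=2; pred: 61+35-12=84
Step 6: prey: 2+0-3=0; pred: 84+3-16=71
Step 7: prey: 0+0-0=0; pred: 71+0-14=57
Step 8: prey: 0+0-0=0; pred: 57+0-11=46

Answer: 0 46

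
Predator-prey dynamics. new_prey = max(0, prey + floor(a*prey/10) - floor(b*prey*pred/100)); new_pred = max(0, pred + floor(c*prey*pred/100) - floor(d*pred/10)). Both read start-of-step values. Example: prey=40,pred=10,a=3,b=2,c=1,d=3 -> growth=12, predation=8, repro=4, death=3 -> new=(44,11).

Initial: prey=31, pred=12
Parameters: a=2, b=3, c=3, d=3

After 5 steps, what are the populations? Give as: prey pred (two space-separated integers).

Answer: 1 21

Derivation:
Step 1: prey: 31+6-11=26; pred: 12+11-3=20
Step 2: prey: 26+5-15=16; pred: 20+15-6=29
Step 3: prey: 16+3-13=6; pred: 29+13-8=34
Step 4: prey: 6+1-6=1; pred: 34+6-10=30
Step 5: prey: 1+0-0=1; pred: 30+0-9=21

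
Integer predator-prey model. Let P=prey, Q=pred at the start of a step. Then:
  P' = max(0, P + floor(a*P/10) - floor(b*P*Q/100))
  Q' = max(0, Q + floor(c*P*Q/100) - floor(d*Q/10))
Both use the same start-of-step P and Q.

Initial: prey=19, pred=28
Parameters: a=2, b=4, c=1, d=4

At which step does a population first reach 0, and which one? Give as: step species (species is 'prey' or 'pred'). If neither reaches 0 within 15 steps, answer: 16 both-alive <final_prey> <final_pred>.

Answer: 16 both-alive 1 2

Derivation:
Step 1: prey: 19+3-21=1; pred: 28+5-11=22
Step 2: prey: 1+0-0=1; pred: 22+0-8=14
Step 3: prey: 1+0-0=1; pred: 14+0-5=9
Step 4: prey: 1+0-0=1; pred: 9+0-3=6
Step 5: prey: 1+0-0=1; pred: 6+0-2=4
Step 6: prey: 1+0-0=1; pred: 4+0-1=3
Step 7: prey: 1+0-0=1; pred: 3+0-1=2
Step 8: prey: 1+0-0=1; pred: 2+0-0=2
Steps 9-15: state stable at prey=1, pred=2 (no change)
No extinction within 15 steps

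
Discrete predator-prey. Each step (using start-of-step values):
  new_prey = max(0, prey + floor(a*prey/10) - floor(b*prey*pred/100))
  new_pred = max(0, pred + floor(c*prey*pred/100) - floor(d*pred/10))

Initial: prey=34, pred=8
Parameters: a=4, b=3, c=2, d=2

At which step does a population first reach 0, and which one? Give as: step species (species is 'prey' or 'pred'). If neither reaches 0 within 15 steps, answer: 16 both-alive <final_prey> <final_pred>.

Step 1: prey: 34+13-8=39; pred: 8+5-1=12
Step 2: prey: 39+15-14=40; pred: 12+9-2=19
Step 3: prey: 40+16-22=34; pred: 19+15-3=31
Step 4: prey: 34+13-31=16; pred: 31+21-6=46
Step 5: prey: 16+6-22=0; pred: 46+14-9=51
First extinction: prey at step 5

Answer: 5 prey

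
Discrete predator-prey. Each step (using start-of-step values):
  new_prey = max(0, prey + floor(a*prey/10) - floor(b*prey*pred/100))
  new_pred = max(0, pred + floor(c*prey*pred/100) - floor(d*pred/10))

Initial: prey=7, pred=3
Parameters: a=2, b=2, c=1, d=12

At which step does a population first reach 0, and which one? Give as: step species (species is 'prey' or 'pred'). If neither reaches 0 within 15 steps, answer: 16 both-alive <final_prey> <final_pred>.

Answer: 1 pred

Derivation:
Step 1: prey: 7+1-0=8; pred: 3+0-3=0
First extinction: pred at step 1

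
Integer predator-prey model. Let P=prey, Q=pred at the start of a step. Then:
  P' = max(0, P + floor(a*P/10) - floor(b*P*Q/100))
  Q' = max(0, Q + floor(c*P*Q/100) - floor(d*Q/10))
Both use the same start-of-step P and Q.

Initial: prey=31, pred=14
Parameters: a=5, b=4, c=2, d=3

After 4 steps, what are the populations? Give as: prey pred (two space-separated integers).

Answer: 5 26

Derivation:
Step 1: prey: 31+15-17=29; pred: 14+8-4=18
Step 2: prey: 29+14-20=23; pred: 18+10-5=23
Step 3: prey: 23+11-21=13; pred: 23+10-6=27
Step 4: prey: 13+6-14=5; pred: 27+7-8=26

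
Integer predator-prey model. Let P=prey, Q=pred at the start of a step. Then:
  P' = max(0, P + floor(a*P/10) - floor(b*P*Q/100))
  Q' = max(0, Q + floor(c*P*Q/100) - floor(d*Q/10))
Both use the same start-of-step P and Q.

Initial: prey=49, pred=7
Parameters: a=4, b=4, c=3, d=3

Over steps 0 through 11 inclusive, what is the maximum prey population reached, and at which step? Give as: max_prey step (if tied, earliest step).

Step 1: prey: 49+19-13=55; pred: 7+10-2=15
Step 2: prey: 55+22-33=44; pred: 15+24-4=35
Step 3: prey: 44+17-61=0; pred: 35+46-10=71
Step 4: prey: 0+0-0=0; pred: 71+0-21=50
Step 5: prey: 0+0-0=0; pred: 50+0-15=35
Step 6: prey: 0+0-0=0; pred: 35+0-10=25
Step 7: prey: 0+0-0=0; pred: 25+0-7=18
Step 8: prey: 0+0-0=0; pred: 18+0-5=13
Step 9: prey: 0+0-0=0; pred: 13+0-3=10
Step 10: prey: 0+0-0=0; pred: 10+0-3=7
Step 11: prey: 0+0-0=0; pred: 7+0-2=5
Max prey = 55 at step 1

Answer: 55 1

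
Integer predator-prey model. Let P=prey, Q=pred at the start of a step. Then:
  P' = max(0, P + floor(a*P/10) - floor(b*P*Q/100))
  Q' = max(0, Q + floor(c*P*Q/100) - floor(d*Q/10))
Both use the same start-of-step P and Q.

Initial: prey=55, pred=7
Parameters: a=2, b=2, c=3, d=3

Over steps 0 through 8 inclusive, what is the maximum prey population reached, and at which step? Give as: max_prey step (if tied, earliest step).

Answer: 59 1

Derivation:
Step 1: prey: 55+11-7=59; pred: 7+11-2=16
Step 2: prey: 59+11-18=52; pred: 16+28-4=40
Step 3: prey: 52+10-41=21; pred: 40+62-12=90
Step 4: prey: 21+4-37=0; pred: 90+56-27=119
Step 5: prey: 0+0-0=0; pred: 119+0-35=84
Step 6: prey: 0+0-0=0; pred: 84+0-25=59
Step 7: prey: 0+0-0=0; pred: 59+0-17=42
Step 8: prey: 0+0-0=0; pred: 42+0-12=30
Max prey = 59 at step 1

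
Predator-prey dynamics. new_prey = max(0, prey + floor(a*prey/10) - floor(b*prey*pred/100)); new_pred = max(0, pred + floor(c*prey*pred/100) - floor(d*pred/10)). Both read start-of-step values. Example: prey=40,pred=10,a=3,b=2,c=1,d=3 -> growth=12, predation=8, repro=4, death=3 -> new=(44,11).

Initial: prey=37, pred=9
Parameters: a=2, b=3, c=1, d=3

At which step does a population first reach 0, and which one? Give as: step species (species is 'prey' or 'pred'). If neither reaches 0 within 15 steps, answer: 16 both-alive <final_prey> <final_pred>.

Answer: 16 both-alive 23 6

Derivation:
Step 1: prey: 37+7-9=35; pred: 9+3-2=10
Step 2: prey: 35+7-10=32; pred: 10+3-3=10
Step 3: prey: 32+6-9=29; pred: 10+3-3=10
Step 4: prey: 29+5-8=26; pred: 10+2-3=9
Step 5: prey: 26+5-7=24; pred: 9+2-2=9
Step 6: prey: 24+4-6=22; pred: 9+2-2=9
Step 7: prey: 22+4-5=21; pred: 9+1-2=8
Step 8: prey: 21+4-5=20; pred: 8+1-2=7
Step 9: prey: 20+4-4=20; pred: 7+1-2=6
Step 10: prey: 20+4-3=21; pred: 6+1-1=6
Step 11: prey: 21+4-3=22; pred: 6+1-1=6
Step 12: prey: 22+4-3=23; pred: 6+1-1=6
Step 13: prey: 23+4-4=23; pred: 6+1-1=6
Steps 14-15: state stable at prey=23, pred=6 (no change)
No extinction within 15 steps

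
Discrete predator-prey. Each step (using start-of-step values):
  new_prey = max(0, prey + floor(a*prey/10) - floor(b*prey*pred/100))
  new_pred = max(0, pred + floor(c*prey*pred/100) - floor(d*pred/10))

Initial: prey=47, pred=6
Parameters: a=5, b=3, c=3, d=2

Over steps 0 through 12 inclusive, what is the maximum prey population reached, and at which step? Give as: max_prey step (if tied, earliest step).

Step 1: prey: 47+23-8=62; pred: 6+8-1=13
Step 2: prey: 62+31-24=69; pred: 13+24-2=35
Step 3: prey: 69+34-72=31; pred: 35+72-7=100
Step 4: prey: 31+15-93=0; pred: 100+93-20=173
Step 5: prey: 0+0-0=0; pred: 173+0-34=139
Step 6: prey: 0+0-0=0; pred: 139+0-27=112
Step 7: prey: 0+0-0=0; pred: 112+0-22=90
Step 8: prey: 0+0-0=0; pred: 90+0-18=72
Step 9: prey: 0+0-0=0; pred: 72+0-14=58
Step 10: prey: 0+0-0=0; pred: 58+0-11=47
Step 11: prey: 0+0-0=0; pred: 47+0-9=38
Step 12: prey: 0+0-0=0; pred: 38+0-7=31
Max prey = 69 at step 2

Answer: 69 2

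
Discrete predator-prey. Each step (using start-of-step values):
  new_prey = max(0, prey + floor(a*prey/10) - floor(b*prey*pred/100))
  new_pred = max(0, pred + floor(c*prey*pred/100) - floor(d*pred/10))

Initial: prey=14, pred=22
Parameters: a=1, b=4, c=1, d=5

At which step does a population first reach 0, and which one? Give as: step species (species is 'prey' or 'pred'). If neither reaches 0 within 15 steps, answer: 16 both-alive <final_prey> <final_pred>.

Step 1: prey: 14+1-12=3; pred: 22+3-11=14
Step 2: prey: 3+0-1=2; pred: 14+0-7=7
Step 3: prey: 2+0-0=2; pred: 7+0-3=4
Step 4: prey: 2+0-0=2; pred: 4+0-2=2
Step 5: prey: 2+0-0=2; pred: 2+0-1=1
Step 6: prey: 2+0-0=2; pred: 1+0-0=1
Steps 7-15: state stable at prey=2, pred=1 (no change)
No extinction within 15 steps

Answer: 16 both-alive 2 1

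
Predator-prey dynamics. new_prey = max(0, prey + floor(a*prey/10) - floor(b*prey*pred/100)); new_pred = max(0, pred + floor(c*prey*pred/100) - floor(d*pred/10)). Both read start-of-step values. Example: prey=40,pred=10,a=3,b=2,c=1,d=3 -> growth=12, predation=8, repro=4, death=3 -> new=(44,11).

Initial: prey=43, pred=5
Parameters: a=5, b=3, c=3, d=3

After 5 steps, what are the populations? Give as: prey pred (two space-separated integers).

Answer: 0 110

Derivation:
Step 1: prey: 43+21-6=58; pred: 5+6-1=10
Step 2: prey: 58+29-17=70; pred: 10+17-3=24
Step 3: prey: 70+35-50=55; pred: 24+50-7=67
Step 4: prey: 55+27-110=0; pred: 67+110-20=157
Step 5: prey: 0+0-0=0; pred: 157+0-47=110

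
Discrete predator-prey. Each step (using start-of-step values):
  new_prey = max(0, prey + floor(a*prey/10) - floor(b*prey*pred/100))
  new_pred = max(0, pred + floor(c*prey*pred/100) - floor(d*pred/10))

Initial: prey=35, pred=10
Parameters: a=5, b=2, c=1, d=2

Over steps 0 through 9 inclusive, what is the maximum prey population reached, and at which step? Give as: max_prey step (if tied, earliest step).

Step 1: prey: 35+17-7=45; pred: 10+3-2=11
Step 2: prey: 45+22-9=58; pred: 11+4-2=13
Step 3: prey: 58+29-15=72; pred: 13+7-2=18
Step 4: prey: 72+36-25=83; pred: 18+12-3=27
Step 5: prey: 83+41-44=80; pred: 27+22-5=44
Step 6: prey: 80+40-70=50; pred: 44+35-8=71
Step 7: prey: 50+25-71=4; pred: 71+35-14=92
Step 8: prey: 4+2-7=0; pred: 92+3-18=77
Step 9: prey: 0+0-0=0; pred: 77+0-15=62
Max prey = 83 at step 4

Answer: 83 4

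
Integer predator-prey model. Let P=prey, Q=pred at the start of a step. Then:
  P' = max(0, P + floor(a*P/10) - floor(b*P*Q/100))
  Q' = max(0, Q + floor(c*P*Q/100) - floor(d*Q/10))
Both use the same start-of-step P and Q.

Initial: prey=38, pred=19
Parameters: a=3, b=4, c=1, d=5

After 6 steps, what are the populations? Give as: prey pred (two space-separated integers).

Step 1: prey: 38+11-28=21; pred: 19+7-9=17
Step 2: prey: 21+6-14=13; pred: 17+3-8=12
Step 3: prey: 13+3-6=10; pred: 12+1-6=7
Step 4: prey: 10+3-2=11; pred: 7+0-3=4
Step 5: prey: 11+3-1=13; pred: 4+0-2=2
Step 6: prey: 13+3-1=15; pred: 2+0-1=1

Answer: 15 1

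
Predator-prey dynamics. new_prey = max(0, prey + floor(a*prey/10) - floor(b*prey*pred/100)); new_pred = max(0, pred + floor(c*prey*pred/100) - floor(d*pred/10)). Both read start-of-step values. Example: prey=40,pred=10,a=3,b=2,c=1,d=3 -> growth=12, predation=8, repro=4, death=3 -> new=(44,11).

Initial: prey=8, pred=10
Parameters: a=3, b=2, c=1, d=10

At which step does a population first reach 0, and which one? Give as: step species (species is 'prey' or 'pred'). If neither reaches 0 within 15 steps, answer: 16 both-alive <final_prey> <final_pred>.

Step 1: prey: 8+2-1=9; pred: 10+0-10=0
First extinction: pred at step 1

Answer: 1 pred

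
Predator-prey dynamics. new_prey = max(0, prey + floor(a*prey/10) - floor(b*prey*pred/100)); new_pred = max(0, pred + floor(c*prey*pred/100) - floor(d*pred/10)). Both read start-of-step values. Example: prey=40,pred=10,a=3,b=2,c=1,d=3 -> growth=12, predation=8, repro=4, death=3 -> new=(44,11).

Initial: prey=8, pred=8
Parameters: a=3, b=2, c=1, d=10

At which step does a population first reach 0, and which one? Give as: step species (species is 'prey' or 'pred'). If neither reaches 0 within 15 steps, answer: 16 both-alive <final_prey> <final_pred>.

Step 1: prey: 8+2-1=9; pred: 8+0-8=0
First extinction: pred at step 1

Answer: 1 pred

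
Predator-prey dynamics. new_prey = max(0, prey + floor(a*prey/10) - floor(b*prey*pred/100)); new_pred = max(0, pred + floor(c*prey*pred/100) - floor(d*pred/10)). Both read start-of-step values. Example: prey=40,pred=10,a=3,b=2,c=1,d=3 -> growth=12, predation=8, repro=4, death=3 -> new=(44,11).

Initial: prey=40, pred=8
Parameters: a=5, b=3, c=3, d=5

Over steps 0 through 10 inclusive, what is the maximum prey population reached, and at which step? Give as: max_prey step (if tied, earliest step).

Answer: 57 2

Derivation:
Step 1: prey: 40+20-9=51; pred: 8+9-4=13
Step 2: prey: 51+25-19=57; pred: 13+19-6=26
Step 3: prey: 57+28-44=41; pred: 26+44-13=57
Step 4: prey: 41+20-70=0; pred: 57+70-28=99
Step 5: prey: 0+0-0=0; pred: 99+0-49=50
Step 6: prey: 0+0-0=0; pred: 50+0-25=25
Step 7: prey: 0+0-0=0; pred: 25+0-12=13
Step 8: prey: 0+0-0=0; pred: 13+0-6=7
Step 9: prey: 0+0-0=0; pred: 7+0-3=4
Step 10: prey: 0+0-0=0; pred: 4+0-2=2
Max prey = 57 at step 2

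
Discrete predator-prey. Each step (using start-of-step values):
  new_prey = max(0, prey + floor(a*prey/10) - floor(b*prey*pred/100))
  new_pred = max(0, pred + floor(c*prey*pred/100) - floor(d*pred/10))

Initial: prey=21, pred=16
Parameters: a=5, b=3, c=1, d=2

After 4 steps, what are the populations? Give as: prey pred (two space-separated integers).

Step 1: prey: 21+10-10=21; pred: 16+3-3=16
Step 2: prey: 21+10-10=21; pred: 16+3-3=16
Step 3: prey: 21+10-10=21; pred: 16+3-3=16
Step 4: prey: 21+10-10=21; pred: 16+3-3=16

Answer: 21 16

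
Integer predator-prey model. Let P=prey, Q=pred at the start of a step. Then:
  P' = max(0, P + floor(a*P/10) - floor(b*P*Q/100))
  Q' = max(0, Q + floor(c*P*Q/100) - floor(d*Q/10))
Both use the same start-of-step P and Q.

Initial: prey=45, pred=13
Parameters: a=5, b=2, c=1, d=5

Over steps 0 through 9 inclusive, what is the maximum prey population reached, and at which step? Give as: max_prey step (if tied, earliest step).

Step 1: prey: 45+22-11=56; pred: 13+5-6=12
Step 2: prey: 56+28-13=71; pred: 12+6-6=12
Step 3: prey: 71+35-17=89; pred: 12+8-6=14
Step 4: prey: 89+44-24=109; pred: 14+12-7=19
Step 5: prey: 109+54-41=122; pred: 19+20-9=30
Step 6: prey: 122+61-73=110; pred: 30+36-15=51
Step 7: prey: 110+55-112=53; pred: 51+56-25=82
Step 8: prey: 53+26-86=0; pred: 82+43-41=84
Step 9: prey: 0+0-0=0; pred: 84+0-42=42
Max prey = 122 at step 5

Answer: 122 5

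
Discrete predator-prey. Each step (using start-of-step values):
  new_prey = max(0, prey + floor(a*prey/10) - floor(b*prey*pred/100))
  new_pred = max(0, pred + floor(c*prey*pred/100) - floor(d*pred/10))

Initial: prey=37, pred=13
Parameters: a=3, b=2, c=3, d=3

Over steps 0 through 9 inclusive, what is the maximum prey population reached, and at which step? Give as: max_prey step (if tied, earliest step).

Answer: 39 1

Derivation:
Step 1: prey: 37+11-9=39; pred: 13+14-3=24
Step 2: prey: 39+11-18=32; pred: 24+28-7=45
Step 3: prey: 32+9-28=13; pred: 45+43-13=75
Step 4: prey: 13+3-19=0; pred: 75+29-22=82
Step 5: prey: 0+0-0=0; pred: 82+0-24=58
Step 6: prey: 0+0-0=0; pred: 58+0-17=41
Step 7: prey: 0+0-0=0; pred: 41+0-12=29
Step 8: prey: 0+0-0=0; pred: 29+0-8=21
Step 9: prey: 0+0-0=0; pred: 21+0-6=15
Max prey = 39 at step 1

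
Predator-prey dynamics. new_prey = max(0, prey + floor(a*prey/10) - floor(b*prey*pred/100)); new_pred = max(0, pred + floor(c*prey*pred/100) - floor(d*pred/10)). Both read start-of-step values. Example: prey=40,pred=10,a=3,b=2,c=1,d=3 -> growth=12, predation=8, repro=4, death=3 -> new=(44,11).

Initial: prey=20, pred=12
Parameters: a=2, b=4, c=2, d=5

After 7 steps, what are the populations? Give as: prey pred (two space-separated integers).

Step 1: prey: 20+4-9=15; pred: 12+4-6=10
Step 2: prey: 15+3-6=12; pred: 10+3-5=8
Step 3: prey: 12+2-3=11; pred: 8+1-4=5
Step 4: prey: 11+2-2=11; pred: 5+1-2=4
Step 5: prey: 11+2-1=12; pred: 4+0-2=2
Step 6: prey: 12+2-0=14; pred: 2+0-1=1
Step 7: prey: 14+2-0=16; pred: 1+0-0=1

Answer: 16 1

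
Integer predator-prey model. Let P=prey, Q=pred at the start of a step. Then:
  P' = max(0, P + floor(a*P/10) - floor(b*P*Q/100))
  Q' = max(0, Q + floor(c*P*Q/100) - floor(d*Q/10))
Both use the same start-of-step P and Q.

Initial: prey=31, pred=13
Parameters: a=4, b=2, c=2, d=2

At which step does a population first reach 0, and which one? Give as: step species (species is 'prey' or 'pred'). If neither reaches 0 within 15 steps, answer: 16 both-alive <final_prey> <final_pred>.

Answer: 6 prey

Derivation:
Step 1: prey: 31+12-8=35; pred: 13+8-2=19
Step 2: prey: 35+14-13=36; pred: 19+13-3=29
Step 3: prey: 36+14-20=30; pred: 29+20-5=44
Step 4: prey: 30+12-26=16; pred: 44+26-8=62
Step 5: prey: 16+6-19=3; pred: 62+19-12=69
Step 6: prey: 3+1-4=0; pred: 69+4-13=60
First extinction: prey at step 6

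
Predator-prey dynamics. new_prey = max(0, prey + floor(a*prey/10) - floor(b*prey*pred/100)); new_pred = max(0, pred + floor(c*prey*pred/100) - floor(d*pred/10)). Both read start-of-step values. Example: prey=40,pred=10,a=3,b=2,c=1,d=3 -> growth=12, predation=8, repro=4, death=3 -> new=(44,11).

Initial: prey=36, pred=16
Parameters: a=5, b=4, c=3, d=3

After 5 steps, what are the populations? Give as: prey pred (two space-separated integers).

Step 1: prey: 36+18-23=31; pred: 16+17-4=29
Step 2: prey: 31+15-35=11; pred: 29+26-8=47
Step 3: prey: 11+5-20=0; pred: 47+15-14=48
Step 4: prey: 0+0-0=0; pred: 48+0-14=34
Step 5: prey: 0+0-0=0; pred: 34+0-10=24

Answer: 0 24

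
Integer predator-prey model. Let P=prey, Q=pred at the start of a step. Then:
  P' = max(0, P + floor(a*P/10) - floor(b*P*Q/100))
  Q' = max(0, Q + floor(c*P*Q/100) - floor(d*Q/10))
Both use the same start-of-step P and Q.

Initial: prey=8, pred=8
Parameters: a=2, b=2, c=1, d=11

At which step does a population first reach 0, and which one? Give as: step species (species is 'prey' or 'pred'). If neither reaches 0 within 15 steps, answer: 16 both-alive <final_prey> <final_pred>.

Step 1: prey: 8+1-1=8; pred: 8+0-8=0
First extinction: pred at step 1

Answer: 1 pred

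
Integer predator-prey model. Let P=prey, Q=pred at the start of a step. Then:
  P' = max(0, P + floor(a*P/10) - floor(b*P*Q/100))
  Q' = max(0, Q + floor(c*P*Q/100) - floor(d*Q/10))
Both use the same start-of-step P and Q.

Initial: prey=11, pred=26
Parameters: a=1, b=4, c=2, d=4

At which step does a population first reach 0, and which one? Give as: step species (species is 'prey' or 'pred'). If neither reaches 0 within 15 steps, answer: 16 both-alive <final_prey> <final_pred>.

Answer: 16 both-alive 1 2

Derivation:
Step 1: prey: 11+1-11=1; pred: 26+5-10=21
Step 2: prey: 1+0-0=1; pred: 21+0-8=13
Step 3: prey: 1+0-0=1; pred: 13+0-5=8
Step 4: prey: 1+0-0=1; pred: 8+0-3=5
Step 5: prey: 1+0-0=1; pred: 5+0-2=3
Step 6: prey: 1+0-0=1; pred: 3+0-1=2
Step 7: prey: 1+0-0=1; pred: 2+0-0=2
Steps 8-15: state stable at prey=1, pred=2 (no change)
No extinction within 15 steps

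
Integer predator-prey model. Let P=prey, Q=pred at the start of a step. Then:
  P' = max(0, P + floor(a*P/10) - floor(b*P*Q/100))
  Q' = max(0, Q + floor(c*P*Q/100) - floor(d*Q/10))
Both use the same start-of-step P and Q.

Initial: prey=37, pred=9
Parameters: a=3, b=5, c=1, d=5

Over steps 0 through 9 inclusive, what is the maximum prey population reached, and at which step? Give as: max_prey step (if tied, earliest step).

Step 1: prey: 37+11-16=32; pred: 9+3-4=8
Step 2: prey: 32+9-12=29; pred: 8+2-4=6
Step 3: prey: 29+8-8=29; pred: 6+1-3=4
Step 4: prey: 29+8-5=32; pred: 4+1-2=3
Step 5: prey: 32+9-4=37; pred: 3+0-1=2
Step 6: prey: 37+11-3=45; pred: 2+0-1=1
Step 7: prey: 45+13-2=56; pred: 1+0-0=1
Step 8: prey: 56+16-2=70; pred: 1+0-0=1
Step 9: prey: 70+21-3=88; pred: 1+0-0=1
Max prey = 88 at step 9

Answer: 88 9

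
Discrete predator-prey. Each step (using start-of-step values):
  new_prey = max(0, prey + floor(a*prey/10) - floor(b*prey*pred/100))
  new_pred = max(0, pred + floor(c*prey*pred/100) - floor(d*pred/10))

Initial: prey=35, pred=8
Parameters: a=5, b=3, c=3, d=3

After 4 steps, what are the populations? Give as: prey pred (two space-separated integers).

Step 1: prey: 35+17-8=44; pred: 8+8-2=14
Step 2: prey: 44+22-18=48; pred: 14+18-4=28
Step 3: prey: 48+24-40=32; pred: 28+40-8=60
Step 4: prey: 32+16-57=0; pred: 60+57-18=99

Answer: 0 99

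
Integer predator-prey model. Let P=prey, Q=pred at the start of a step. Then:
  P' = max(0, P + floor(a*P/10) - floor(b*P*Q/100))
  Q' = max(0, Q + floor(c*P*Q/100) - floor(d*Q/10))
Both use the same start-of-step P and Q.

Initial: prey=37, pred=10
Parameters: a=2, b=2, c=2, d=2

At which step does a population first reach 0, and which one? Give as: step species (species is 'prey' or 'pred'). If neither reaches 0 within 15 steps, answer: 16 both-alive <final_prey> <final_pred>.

Answer: 16 both-alive 1 7

Derivation:
Step 1: prey: 37+7-7=37; pred: 10+7-2=15
Step 2: prey: 37+7-11=33; pred: 15+11-3=23
Step 3: prey: 33+6-15=24; pred: 23+15-4=34
Step 4: prey: 24+4-16=12; pred: 34+16-6=44
Step 5: prey: 12+2-10=4; pred: 44+10-8=46
Step 6: prey: 4+0-3=1; pred: 46+3-9=40
Step 7: prey: 1+0-0=1; pred: 40+0-8=32
Step 8: prey: 1+0-0=1; pred: 32+0-6=26
Step 9: prey: 1+0-0=1; pred: 26+0-5=21
Step 10: prey: 1+0-0=1; pred: 21+0-4=17
Step 11: prey: 1+0-0=1; pred: 17+0-3=14
Step 12: prey: 1+0-0=1; pred: 14+0-2=12
Step 13: prey: 1+0-0=1; pred: 12+0-2=10
Step 14: prey: 1+0-0=1; pred: 10+0-2=8
Step 15: prey: 1+0-0=1; pred: 8+0-1=7
No extinction within 15 steps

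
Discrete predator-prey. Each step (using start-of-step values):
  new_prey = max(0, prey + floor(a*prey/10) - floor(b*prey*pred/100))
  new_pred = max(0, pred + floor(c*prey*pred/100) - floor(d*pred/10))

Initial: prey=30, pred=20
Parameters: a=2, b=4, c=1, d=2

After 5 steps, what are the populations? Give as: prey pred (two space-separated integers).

Answer: 1 11

Derivation:
Step 1: prey: 30+6-24=12; pred: 20+6-4=22
Step 2: prey: 12+2-10=4; pred: 22+2-4=20
Step 3: prey: 4+0-3=1; pred: 20+0-4=16
Step 4: prey: 1+0-0=1; pred: 16+0-3=13
Step 5: prey: 1+0-0=1; pred: 13+0-2=11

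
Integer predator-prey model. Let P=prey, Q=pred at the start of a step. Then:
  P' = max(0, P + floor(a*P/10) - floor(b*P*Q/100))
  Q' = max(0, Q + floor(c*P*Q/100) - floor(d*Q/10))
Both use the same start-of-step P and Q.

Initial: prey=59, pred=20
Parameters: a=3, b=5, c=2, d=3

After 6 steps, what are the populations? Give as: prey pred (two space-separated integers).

Answer: 0 10

Derivation:
Step 1: prey: 59+17-59=17; pred: 20+23-6=37
Step 2: prey: 17+5-31=0; pred: 37+12-11=38
Step 3: prey: 0+0-0=0; pred: 38+0-11=27
Step 4: prey: 0+0-0=0; pred: 27+0-8=19
Step 5: prey: 0+0-0=0; pred: 19+0-5=14
Step 6: prey: 0+0-0=0; pred: 14+0-4=10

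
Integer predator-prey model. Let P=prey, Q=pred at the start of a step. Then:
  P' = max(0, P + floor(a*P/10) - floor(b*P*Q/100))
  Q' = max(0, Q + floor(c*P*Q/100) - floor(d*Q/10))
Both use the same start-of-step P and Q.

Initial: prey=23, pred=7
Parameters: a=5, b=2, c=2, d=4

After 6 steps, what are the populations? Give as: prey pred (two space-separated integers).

Answer: 46 93

Derivation:
Step 1: prey: 23+11-3=31; pred: 7+3-2=8
Step 2: prey: 31+15-4=42; pred: 8+4-3=9
Step 3: prey: 42+21-7=56; pred: 9+7-3=13
Step 4: prey: 56+28-14=70; pred: 13+14-5=22
Step 5: prey: 70+35-30=75; pred: 22+30-8=44
Step 6: prey: 75+37-66=46; pred: 44+66-17=93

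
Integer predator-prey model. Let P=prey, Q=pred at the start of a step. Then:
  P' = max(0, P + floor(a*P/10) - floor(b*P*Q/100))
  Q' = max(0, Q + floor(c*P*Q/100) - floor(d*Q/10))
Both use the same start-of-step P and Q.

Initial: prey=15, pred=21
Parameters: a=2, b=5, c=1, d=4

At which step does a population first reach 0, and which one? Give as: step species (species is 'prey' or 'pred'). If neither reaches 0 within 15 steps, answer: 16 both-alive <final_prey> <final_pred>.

Step 1: prey: 15+3-15=3; pred: 21+3-8=16
Step 2: prey: 3+0-2=1; pred: 16+0-6=10
Step 3: prey: 1+0-0=1; pred: 10+0-4=6
Step 4: prey: 1+0-0=1; pred: 6+0-2=4
Step 5: prey: 1+0-0=1; pred: 4+0-1=3
Step 6: prey: 1+0-0=1; pred: 3+0-1=2
Step 7: prey: 1+0-0=1; pred: 2+0-0=2
Steps 8-15: state stable at prey=1, pred=2 (no change)
No extinction within 15 steps

Answer: 16 both-alive 1 2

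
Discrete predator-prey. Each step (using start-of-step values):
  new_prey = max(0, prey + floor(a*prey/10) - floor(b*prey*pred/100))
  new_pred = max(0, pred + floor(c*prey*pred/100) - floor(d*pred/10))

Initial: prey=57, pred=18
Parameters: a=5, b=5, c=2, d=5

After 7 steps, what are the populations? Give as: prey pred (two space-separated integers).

Answer: 0 2

Derivation:
Step 1: prey: 57+28-51=34; pred: 18+20-9=29
Step 2: prey: 34+17-49=2; pred: 29+19-14=34
Step 3: prey: 2+1-3=0; pred: 34+1-17=18
Step 4: prey: 0+0-0=0; pred: 18+0-9=9
Step 5: prey: 0+0-0=0; pred: 9+0-4=5
Step 6: prey: 0+0-0=0; pred: 5+0-2=3
Step 7: prey: 0+0-0=0; pred: 3+0-1=2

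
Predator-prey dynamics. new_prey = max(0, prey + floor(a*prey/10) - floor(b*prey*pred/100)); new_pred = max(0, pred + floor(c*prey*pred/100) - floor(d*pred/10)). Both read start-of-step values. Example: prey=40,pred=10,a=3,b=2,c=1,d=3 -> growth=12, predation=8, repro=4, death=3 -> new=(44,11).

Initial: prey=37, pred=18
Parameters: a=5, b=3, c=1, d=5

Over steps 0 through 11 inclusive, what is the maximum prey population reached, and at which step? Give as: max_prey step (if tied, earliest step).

Step 1: prey: 37+18-19=36; pred: 18+6-9=15
Step 2: prey: 36+18-16=38; pred: 15+5-7=13
Step 3: prey: 38+19-14=43; pred: 13+4-6=11
Step 4: prey: 43+21-14=50; pred: 11+4-5=10
Step 5: prey: 50+25-15=60; pred: 10+5-5=10
Step 6: prey: 60+30-18=72; pred: 10+6-5=11
Step 7: prey: 72+36-23=85; pred: 11+7-5=13
Step 8: prey: 85+42-33=94; pred: 13+11-6=18
Step 9: prey: 94+47-50=91; pred: 18+16-9=25
Step 10: prey: 91+45-68=68; pred: 25+22-12=35
Step 11: prey: 68+34-71=31; pred: 35+23-17=41
Max prey = 94 at step 8

Answer: 94 8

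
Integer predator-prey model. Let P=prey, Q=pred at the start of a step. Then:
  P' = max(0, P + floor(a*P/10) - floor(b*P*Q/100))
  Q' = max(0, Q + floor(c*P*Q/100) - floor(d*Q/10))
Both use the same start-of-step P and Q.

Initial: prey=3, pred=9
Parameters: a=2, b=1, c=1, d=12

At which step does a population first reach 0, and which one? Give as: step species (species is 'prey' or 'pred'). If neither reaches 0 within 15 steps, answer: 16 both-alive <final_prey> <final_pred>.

Answer: 1 pred

Derivation:
Step 1: prey: 3+0-0=3; pred: 9+0-10=0
First extinction: pred at step 1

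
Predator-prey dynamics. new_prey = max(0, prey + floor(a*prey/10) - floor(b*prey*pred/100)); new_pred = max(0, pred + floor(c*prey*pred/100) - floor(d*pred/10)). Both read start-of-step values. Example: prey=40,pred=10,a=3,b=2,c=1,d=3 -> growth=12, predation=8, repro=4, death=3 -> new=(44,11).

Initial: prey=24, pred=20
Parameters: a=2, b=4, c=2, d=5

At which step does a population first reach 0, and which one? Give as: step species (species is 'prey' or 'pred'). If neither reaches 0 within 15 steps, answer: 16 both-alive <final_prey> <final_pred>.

Step 1: prey: 24+4-19=9; pred: 20+9-10=19
Step 2: prey: 9+1-6=4; pred: 19+3-9=13
Step 3: prey: 4+0-2=2; pred: 13+1-6=8
Step 4: prey: 2+0-0=2; pred: 8+0-4=4
Step 5: prey: 2+0-0=2; pred: 4+0-2=2
Step 6: prey: 2+0-0=2; pred: 2+0-1=1
Step 7: prey: 2+0-0=2; pred: 1+0-0=1
Steps 8-15: state stable at prey=2, pred=1 (no change)
No extinction within 15 steps

Answer: 16 both-alive 2 1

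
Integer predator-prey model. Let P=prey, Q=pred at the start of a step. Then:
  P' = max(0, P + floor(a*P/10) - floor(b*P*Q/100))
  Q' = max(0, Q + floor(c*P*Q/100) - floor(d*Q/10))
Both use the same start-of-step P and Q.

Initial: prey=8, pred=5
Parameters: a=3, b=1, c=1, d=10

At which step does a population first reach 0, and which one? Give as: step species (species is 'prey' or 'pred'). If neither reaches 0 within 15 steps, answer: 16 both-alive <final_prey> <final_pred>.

Answer: 1 pred

Derivation:
Step 1: prey: 8+2-0=10; pred: 5+0-5=0
First extinction: pred at step 1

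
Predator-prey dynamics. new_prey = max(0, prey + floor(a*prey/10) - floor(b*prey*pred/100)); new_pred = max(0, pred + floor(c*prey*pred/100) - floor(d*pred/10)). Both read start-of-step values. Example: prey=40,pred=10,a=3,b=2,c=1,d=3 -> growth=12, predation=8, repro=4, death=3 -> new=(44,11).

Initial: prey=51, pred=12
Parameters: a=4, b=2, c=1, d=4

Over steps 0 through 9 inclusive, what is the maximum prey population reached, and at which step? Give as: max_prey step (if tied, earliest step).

Step 1: prey: 51+20-12=59; pred: 12+6-4=14
Step 2: prey: 59+23-16=66; pred: 14+8-5=17
Step 3: prey: 66+26-22=70; pred: 17+11-6=22
Step 4: prey: 70+28-30=68; pred: 22+15-8=29
Step 5: prey: 68+27-39=56; pred: 29+19-11=37
Step 6: prey: 56+22-41=37; pred: 37+20-14=43
Step 7: prey: 37+14-31=20; pred: 43+15-17=41
Step 8: prey: 20+8-16=12; pred: 41+8-16=33
Step 9: prey: 12+4-7=9; pred: 33+3-13=23
Max prey = 70 at step 3

Answer: 70 3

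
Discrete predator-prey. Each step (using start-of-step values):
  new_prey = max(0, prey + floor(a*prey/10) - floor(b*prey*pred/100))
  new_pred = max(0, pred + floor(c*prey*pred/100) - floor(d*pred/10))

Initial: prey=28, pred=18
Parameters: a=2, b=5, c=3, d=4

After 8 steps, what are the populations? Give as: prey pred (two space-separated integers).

Step 1: prey: 28+5-25=8; pred: 18+15-7=26
Step 2: prey: 8+1-10=0; pred: 26+6-10=22
Step 3: prey: 0+0-0=0; pred: 22+0-8=14
Step 4: prey: 0+0-0=0; pred: 14+0-5=9
Step 5: prey: 0+0-0=0; pred: 9+0-3=6
Step 6: prey: 0+0-0=0; pred: 6+0-2=4
Step 7: prey: 0+0-0=0; pred: 4+0-1=3
Step 8: prey: 0+0-0=0; pred: 3+0-1=2

Answer: 0 2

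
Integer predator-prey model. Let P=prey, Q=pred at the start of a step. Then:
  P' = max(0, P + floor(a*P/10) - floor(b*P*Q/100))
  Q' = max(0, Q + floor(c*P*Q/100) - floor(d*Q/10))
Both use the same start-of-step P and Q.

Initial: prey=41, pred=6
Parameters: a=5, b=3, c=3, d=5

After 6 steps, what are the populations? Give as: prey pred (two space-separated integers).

Step 1: prey: 41+20-7=54; pred: 6+7-3=10
Step 2: prey: 54+27-16=65; pred: 10+16-5=21
Step 3: prey: 65+32-40=57; pred: 21+40-10=51
Step 4: prey: 57+28-87=0; pred: 51+87-25=113
Step 5: prey: 0+0-0=0; pred: 113+0-56=57
Step 6: prey: 0+0-0=0; pred: 57+0-28=29

Answer: 0 29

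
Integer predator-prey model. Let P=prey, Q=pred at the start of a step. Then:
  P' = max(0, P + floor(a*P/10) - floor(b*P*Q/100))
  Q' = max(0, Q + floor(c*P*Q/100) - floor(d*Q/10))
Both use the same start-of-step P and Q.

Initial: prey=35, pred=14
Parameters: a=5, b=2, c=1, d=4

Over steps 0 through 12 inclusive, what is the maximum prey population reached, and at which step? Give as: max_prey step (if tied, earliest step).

Step 1: prey: 35+17-9=43; pred: 14+4-5=13
Step 2: prey: 43+21-11=53; pred: 13+5-5=13
Step 3: prey: 53+26-13=66; pred: 13+6-5=14
Step 4: prey: 66+33-18=81; pred: 14+9-5=18
Step 5: prey: 81+40-29=92; pred: 18+14-7=25
Step 6: prey: 92+46-46=92; pred: 25+23-10=38
Step 7: prey: 92+46-69=69; pred: 38+34-15=57
Step 8: prey: 69+34-78=25; pred: 57+39-22=74
Step 9: prey: 25+12-37=0; pred: 74+18-29=63
Step 10: prey: 0+0-0=0; pred: 63+0-25=38
Step 11: prey: 0+0-0=0; pred: 38+0-15=23
Step 12: prey: 0+0-0=0; pred: 23+0-9=14
Max prey = 92 at step 5

Answer: 92 5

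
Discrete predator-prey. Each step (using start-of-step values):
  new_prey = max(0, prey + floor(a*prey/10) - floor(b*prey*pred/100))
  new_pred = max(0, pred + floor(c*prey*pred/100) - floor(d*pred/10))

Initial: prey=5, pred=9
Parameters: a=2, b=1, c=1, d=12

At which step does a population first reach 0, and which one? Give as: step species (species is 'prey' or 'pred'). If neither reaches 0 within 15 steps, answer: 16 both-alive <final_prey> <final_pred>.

Step 1: prey: 5+1-0=6; pred: 9+0-10=0
First extinction: pred at step 1

Answer: 1 pred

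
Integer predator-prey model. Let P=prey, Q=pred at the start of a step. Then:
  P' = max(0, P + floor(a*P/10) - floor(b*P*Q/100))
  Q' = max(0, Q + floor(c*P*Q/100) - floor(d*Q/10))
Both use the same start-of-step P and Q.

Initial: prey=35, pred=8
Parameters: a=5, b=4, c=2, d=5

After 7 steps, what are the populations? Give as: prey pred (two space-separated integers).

Answer: 2 17

Derivation:
Step 1: prey: 35+17-11=41; pred: 8+5-4=9
Step 2: prey: 41+20-14=47; pred: 9+7-4=12
Step 3: prey: 47+23-22=48; pred: 12+11-6=17
Step 4: prey: 48+24-32=40; pred: 17+16-8=25
Step 5: prey: 40+20-40=20; pred: 25+20-12=33
Step 6: prey: 20+10-26=4; pred: 33+13-16=30
Step 7: prey: 4+2-4=2; pred: 30+2-15=17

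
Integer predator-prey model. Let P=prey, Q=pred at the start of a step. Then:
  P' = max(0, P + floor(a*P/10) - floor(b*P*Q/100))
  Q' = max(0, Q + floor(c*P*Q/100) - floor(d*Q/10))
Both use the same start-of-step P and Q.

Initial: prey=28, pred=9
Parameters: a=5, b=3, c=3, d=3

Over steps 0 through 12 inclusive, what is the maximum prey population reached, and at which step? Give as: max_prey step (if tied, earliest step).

Answer: 38 2

Derivation:
Step 1: prey: 28+14-7=35; pred: 9+7-2=14
Step 2: prey: 35+17-14=38; pred: 14+14-4=24
Step 3: prey: 38+19-27=30; pred: 24+27-7=44
Step 4: prey: 30+15-39=6; pred: 44+39-13=70
Step 5: prey: 6+3-12=0; pred: 70+12-21=61
Step 6: prey: 0+0-0=0; pred: 61+0-18=43
Step 7: prey: 0+0-0=0; pred: 43+0-12=31
Step 8: prey: 0+0-0=0; pred: 31+0-9=22
Step 9: prey: 0+0-0=0; pred: 22+0-6=16
Step 10: prey: 0+0-0=0; pred: 16+0-4=12
Step 11: prey: 0+0-0=0; pred: 12+0-3=9
Step 12: prey: 0+0-0=0; pred: 9+0-2=7
Max prey = 38 at step 2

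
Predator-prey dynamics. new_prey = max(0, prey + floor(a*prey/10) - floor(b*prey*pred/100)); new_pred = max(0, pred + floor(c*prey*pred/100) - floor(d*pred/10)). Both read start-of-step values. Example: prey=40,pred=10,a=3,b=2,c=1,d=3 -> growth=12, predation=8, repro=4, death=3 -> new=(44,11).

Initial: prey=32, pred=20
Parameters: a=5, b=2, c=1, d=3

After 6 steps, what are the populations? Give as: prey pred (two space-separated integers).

Step 1: prey: 32+16-12=36; pred: 20+6-6=20
Step 2: prey: 36+18-14=40; pred: 20+7-6=21
Step 3: prey: 40+20-16=44; pred: 21+8-6=23
Step 4: prey: 44+22-20=46; pred: 23+10-6=27
Step 5: prey: 46+23-24=45; pred: 27+12-8=31
Step 6: prey: 45+22-27=40; pred: 31+13-9=35

Answer: 40 35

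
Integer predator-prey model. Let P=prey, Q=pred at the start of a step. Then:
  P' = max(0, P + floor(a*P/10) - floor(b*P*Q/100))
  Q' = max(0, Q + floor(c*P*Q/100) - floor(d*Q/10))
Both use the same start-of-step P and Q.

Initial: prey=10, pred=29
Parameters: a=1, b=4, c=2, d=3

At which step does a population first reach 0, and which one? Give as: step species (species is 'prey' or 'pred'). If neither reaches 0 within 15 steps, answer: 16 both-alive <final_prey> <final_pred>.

Step 1: prey: 10+1-11=0; pred: 29+5-8=26
First extinction: prey at step 1

Answer: 1 prey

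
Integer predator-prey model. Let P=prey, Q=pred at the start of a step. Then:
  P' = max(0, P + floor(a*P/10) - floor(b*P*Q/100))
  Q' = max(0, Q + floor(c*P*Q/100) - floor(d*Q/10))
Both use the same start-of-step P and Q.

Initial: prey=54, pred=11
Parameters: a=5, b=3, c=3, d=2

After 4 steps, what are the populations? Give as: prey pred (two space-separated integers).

Answer: 0 124

Derivation:
Step 1: prey: 54+27-17=64; pred: 11+17-2=26
Step 2: prey: 64+32-49=47; pred: 26+49-5=70
Step 3: prey: 47+23-98=0; pred: 70+98-14=154
Step 4: prey: 0+0-0=0; pred: 154+0-30=124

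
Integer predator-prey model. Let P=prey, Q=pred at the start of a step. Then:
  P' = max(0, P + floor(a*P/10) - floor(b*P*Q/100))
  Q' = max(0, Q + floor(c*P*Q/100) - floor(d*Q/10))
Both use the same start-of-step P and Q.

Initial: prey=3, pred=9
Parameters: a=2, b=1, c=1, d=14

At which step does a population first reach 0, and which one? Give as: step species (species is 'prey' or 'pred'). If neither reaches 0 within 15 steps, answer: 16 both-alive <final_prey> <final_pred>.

Step 1: prey: 3+0-0=3; pred: 9+0-12=0
First extinction: pred at step 1

Answer: 1 pred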